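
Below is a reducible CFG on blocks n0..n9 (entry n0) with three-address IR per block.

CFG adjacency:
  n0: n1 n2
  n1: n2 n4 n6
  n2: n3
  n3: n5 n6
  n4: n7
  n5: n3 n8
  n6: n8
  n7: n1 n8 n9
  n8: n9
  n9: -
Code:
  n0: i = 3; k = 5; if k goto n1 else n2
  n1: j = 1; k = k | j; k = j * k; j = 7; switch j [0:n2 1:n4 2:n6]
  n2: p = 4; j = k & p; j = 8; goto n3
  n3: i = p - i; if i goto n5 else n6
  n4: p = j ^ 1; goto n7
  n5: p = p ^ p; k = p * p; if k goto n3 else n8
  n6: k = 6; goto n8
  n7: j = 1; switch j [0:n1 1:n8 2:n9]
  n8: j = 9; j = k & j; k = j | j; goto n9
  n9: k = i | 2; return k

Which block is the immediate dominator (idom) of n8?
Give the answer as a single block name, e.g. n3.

idom tree: n1←n0 n2←n0 n3←n2 n4←n1 n5←n3 n6←n0 n7←n4 n8←n0 n9←n0
Join-block Dom:
  n1: preds {n0,n7}: {n0} ∩ {n0,n1,n4,n7} = {n0}; idom=n0
  n2: preds {n0,n1}: {n0} ∩ {n0,n1} = {n0}; idom=n0
  n3: preds {n2,n5}: {n0,n2} ∩ {n0,n2,n3,n5} = {n0,n2}; idom=n2
  n6: preds {n1,n3}: {n0,n1} ∩ {n0,n2,n3} = {n0}; idom=n0
  n8: preds {n5,n6,n7}: {n0,n2,n3,n5} ∩ {n0,n6} ∩ {n0,n1,n4,n7} = {n0}; idom=n0
  n9: preds {n7,n8}: {n0,n1,n4,n7} ∩ {n0,n8} = {n0}; idom=n0

idom(n8) = n0

Answer: n0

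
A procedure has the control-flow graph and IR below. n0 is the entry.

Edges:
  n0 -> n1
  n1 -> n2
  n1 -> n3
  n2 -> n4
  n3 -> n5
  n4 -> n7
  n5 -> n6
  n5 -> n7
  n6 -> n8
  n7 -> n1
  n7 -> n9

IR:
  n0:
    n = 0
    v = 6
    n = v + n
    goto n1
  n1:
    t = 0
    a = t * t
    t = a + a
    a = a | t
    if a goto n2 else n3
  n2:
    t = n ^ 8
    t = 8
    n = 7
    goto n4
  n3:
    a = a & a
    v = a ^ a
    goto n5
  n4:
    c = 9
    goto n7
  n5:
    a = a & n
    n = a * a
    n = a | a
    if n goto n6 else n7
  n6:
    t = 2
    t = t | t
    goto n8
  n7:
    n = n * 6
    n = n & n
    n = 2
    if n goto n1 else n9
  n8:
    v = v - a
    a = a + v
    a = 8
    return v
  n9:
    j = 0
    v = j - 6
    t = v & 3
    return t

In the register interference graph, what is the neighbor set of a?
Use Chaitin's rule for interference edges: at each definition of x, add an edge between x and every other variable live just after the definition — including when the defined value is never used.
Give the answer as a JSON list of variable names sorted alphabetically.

Answer: ["n", "t", "v"]

Analysis:
Block summaries:
  n0 def {n,v} use ∅
  n1 def {a,t} use ∅
  n2 def {n,t} use {n}
  n3 def {a,v} use {a}
  n4 def {c} use ∅
  n5 def {a,n} use {a,n}
  n6 def {t} use ∅
  n7 def {n} use {n}
  n8 def {a,v} use {a,v}
  n9 def {j,t,v} use ∅

Backward fixpoint:
  live n0: ∅→{n}
  live n1: {n}→{a,n}
  live n2: {n}→{n}
  live n3: {a,n}→{a,n,v}
  live n4: {n}→{n}
  live n5: {a,n,v}→{a,n,v}
  live n6: {a,v}→{a,v}
  live n7: {n}→{n}
  live n8: {a,v}→∅
  live n9: ∅→∅

Conflict graph:
  a: {n,t,v}
  c: {n}
  j: ∅
  n: {a,c,t,v}
  t: {a,n,v}
  v: {a,n,t}

N(a) = ["n", "t", "v"]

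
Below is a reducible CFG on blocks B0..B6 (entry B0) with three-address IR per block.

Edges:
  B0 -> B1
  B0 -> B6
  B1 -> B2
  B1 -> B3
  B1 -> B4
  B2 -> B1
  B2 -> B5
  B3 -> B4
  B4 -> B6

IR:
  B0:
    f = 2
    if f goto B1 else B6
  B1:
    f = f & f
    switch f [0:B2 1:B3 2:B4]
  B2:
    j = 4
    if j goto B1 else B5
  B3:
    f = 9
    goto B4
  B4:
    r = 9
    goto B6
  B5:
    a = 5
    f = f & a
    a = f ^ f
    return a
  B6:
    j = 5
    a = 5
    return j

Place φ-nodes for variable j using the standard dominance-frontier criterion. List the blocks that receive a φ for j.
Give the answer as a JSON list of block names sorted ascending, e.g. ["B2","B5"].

idom tree: B1←B0 B2←B1 B3←B1 B4←B1 B5←B2 B6←B0
Dom at joins:
  B1: preds {B0,B2}: {B0} ∩ {B0,B1,B2} = {B0}; idom=B0
  B4: preds {B1,B3}: {B0,B1} ∩ {B0,B1,B3} = {B0,B1}; idom=B1
  B6: preds {B0,B4}: {B0} ∩ {B0,B1,B4} = {B0}; idom=B0

DF walk-up:
  B1←B0: walk · to B0
  B1←B2: walk B2→B1 to B0
  B4←B1: walk · to B1
  B4←B3: walk B3 to B1
  B6←B0: walk · to B0
  B6←B4: walk B4→B1 to B0
  DF(B0)=∅
  DF(B1)={B1,B6}
  DF(B2)={B1}
  DF(B3)={B4}
  DF(B4)={B6}
  DF(B5)=∅
  DF(B6)=∅

φ for j: defs {B2,B6}
  DF⁺ = {B1,B6}

Answer: ["B1", "B6"]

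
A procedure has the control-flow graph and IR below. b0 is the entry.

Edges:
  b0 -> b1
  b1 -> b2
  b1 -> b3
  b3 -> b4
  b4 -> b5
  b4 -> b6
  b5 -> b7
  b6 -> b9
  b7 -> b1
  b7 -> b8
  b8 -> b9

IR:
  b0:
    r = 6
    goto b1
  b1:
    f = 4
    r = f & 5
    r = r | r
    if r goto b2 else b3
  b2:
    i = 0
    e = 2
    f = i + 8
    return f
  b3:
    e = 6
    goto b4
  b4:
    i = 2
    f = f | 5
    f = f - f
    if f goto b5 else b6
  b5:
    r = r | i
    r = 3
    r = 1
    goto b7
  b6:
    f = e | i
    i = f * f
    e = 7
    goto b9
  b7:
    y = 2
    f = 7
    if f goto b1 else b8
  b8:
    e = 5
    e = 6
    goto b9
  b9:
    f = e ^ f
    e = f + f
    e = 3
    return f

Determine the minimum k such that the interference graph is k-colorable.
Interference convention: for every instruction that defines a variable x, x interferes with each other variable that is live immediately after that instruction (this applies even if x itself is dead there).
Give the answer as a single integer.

Block summaries:
  b0 def {r} use ∅
  b1 def {f,r} use ∅
  b2 def {e,f,i} use ∅
  b3 def {e} use ∅
  b4 def {f,i} use {f}
  b5 def {r} use {i,r}
  b6 def {e,f,i} use {e,i}
  b7 def {f,y} use ∅
  b8 def {e} use ∅
  b9 def {e,f} use {e,f}

Live sets:
  live b0: ∅→∅
  live b1: ∅→{f,r}
  live b2: ∅→∅
  live b3: {f,r}→{e,f,r}
  live b4: {e,f,r}→{e,i,r}
  live b5: {i,r}→∅
  live b6: {e,i}→{e,f}
  live b7: ∅→{f}
  live b8: {f}→{e,f}
  live b9: {e,f}→∅

Conflict graph:
  e↔{f,i,r}
  f↔{e,i,r}
  i↔{e,f,r}
  r↔{e,f,i}
  y↔∅

Colouring:
  {e,f,i,r} pairwise interfere (4-clique) ⇒ χ ≥ 4
  assign e→R0 f→R1 i→R2 r→R3 y→R0 — no edge inside a register ⇒ χ ≤ 4
  χ = 4

Answer: 4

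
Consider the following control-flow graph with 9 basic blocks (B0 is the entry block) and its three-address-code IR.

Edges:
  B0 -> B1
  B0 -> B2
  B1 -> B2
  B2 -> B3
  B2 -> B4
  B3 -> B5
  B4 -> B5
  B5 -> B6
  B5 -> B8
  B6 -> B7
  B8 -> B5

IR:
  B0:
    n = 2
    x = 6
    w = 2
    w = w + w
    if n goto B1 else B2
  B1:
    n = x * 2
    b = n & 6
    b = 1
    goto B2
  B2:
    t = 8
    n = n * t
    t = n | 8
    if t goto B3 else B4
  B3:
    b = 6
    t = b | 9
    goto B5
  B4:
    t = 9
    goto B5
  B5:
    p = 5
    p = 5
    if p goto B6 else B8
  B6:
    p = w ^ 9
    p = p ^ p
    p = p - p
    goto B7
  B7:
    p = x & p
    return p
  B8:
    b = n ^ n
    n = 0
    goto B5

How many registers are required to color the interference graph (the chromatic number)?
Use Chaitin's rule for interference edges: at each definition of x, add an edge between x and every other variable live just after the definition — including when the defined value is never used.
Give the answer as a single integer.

Answer: 4

Analysis:
def/use:
  B0: {n,w,x} / ∅
  B1: {b,n} / {x}
  B2: {n,t} / {n}
  B3: {b,t} / ∅
  B4: {t} / ∅
  B5: {p} / ∅
  B6: {p} / {w}
  B7: {p} / {p,x}
  B8: {b,n} / {n}

Live sets:
  live B0: ∅→{n,w,x}
  live B1: {w,x}→{n,w,x}
  live B2: {n,w,x}→{n,w,x}
  live B3: {n,w,x}→{n,w,x}
  live B4: {n,w,x}→{n,w,x}
  live B5: {n,w,x}→{n,w,x}
  live B6: {w,x}→{p,x}
  live B7: {p,x}→∅
  live B8: {n,w,x}→{n,w,x}

Interference:
  b↔{n,w,x}
  n↔{b,p,t,w,x}
  p↔{n,w,x}
  t↔{n,w,x}
  w↔{b,n,p,t,x}
  x↔{b,n,p,t,w}

Colouring:
  {b,n,w,x} pairwise interfere (4-clique) ⇒ χ ≥ 4
  4-colouring: c0={n}  c1={w}  c2={x}  c3={b,p,t}
  χ = 4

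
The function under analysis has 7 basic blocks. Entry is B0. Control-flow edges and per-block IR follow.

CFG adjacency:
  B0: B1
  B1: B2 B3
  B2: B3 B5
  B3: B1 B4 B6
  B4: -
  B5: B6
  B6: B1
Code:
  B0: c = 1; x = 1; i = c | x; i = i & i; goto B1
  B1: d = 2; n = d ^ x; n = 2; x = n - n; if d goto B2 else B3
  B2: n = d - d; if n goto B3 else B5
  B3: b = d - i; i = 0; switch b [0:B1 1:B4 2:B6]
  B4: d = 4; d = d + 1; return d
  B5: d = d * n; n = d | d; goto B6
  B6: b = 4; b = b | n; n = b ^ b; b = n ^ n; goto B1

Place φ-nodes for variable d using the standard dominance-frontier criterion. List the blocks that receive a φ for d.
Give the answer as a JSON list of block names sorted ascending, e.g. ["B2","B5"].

Answer: ["B1", "B6"]

Analysis:
idom tree: B1←B0 B2←B1 B3←B1 B4←B3 B5←B2 B6←B1
Dom∩ at merges:
  B1: preds {B0,B3,B6}: {B0} ∩ {B0,B1,B3} ∩ {B0,B1,B6} = {B0}; idom=B0
  B3: preds {B1,B2}: {B0,B1} ∩ {B0,B1,B2} = {B0,B1}; idom=B1
  B6: preds {B3,B5}: {B0,B1,B3} ∩ {B0,B1,B2,B5} = {B0,B1}; idom=B1

Frontier:
  join B1 pred B0: · stop@B0
  join B1 pred B3: B3→B1 stop@B0
  join B1 pred B6: B6→B1 stop@B0
  join B3 pred B1: · stop@B1
  join B3 pred B2: B2 stop@B1
  join B6 pred B3: B3 stop@B1
  join B6 pred B5: B5→B2 stop@B1
  B0 → ∅
  B1 → {B1}
  B2 → {B3,B6}
  B3 → {B1,B6}
  B4 → ∅
  B5 → {B6}
  B6 → {B1}

φ for d: defs {B1,B4,B5}
  DF⁺ = {B1,B6}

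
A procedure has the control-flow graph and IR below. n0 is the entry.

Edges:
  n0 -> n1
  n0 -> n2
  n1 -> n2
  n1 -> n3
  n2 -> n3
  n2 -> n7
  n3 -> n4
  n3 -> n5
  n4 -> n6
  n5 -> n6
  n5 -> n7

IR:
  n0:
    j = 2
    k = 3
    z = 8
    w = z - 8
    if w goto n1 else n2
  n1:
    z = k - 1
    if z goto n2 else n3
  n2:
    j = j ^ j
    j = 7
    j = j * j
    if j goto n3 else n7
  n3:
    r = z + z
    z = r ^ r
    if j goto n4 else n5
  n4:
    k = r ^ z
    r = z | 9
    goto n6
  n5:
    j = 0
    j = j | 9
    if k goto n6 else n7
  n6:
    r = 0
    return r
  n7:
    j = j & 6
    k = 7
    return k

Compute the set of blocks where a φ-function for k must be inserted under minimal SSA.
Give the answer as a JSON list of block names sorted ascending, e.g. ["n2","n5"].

idom tree: n1←n0 n2←n0 n3←n0 n4←n3 n5←n3 n6←n3 n7←n0
Dom at joins:
  n2: preds {n0,n1}: {n0} ∩ {n0,n1} = {n0}; idom=n0
  n3: preds {n1,n2}: {n0,n1} ∩ {n0,n2} = {n0}; idom=n0
  n6: preds {n4,n5}: {n0,n3,n4} ∩ {n0,n3,n5} = {n0,n3}; idom=n3
  n7: preds {n2,n5}: {n0,n2} ∩ {n0,n3,n5} = {n0}; idom=n0

DF derivation:
  n2←n0: walk · to n0
  n2←n1: walk n1 to n0
  n3←n1: walk n1 to n0
  n3←n2: walk n2 to n0
  n6←n4: walk n4 to n3
  n6←n5: walk n5 to n3
  n7←n2: walk n2 to n0
  n7←n5: walk n5→n3 to n0
  n0 → ∅
  n1 → {n2,n3}
  n2 → {n3,n7}
  n3 → {n7}
  n4 → {n6}
  n5 → {n6,n7}
  n6 → ∅
  n7 → ∅

φ for k: defs {n0,n4,n7}
  DF⁺ = {n6}

Answer: ["n6"]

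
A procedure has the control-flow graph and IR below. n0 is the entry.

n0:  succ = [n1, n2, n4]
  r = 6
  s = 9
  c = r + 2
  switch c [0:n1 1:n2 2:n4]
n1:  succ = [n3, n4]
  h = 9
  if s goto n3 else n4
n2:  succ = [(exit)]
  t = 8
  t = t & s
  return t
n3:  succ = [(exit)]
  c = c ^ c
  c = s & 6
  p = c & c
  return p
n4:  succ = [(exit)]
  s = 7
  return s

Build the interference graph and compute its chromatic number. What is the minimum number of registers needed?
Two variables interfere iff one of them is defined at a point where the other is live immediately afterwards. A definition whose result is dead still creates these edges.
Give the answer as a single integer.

Answer: 3

Working:
Block summaries:
  n0 def {c,r,s} use ∅
  n1 def {h} use {s}
  n2 def {t} use {s}
  n3 def {c,p} use {c,s}
  n4 def {s} use ∅

Live sets:
  live n0: ∅→{c,s}
  live n1: {c,s}→{c,s}
  live n2: {s}→∅
  live n3: {c,s}→∅
  live n4: ∅→∅

Conflict graph:
  c — {h,s}
  h — {c,s}
  p — ∅
  r — {s}
  s — {c,h,r,t}
  t — {s}

Colouring:
  {c,h,s} pairwise interfere (3-clique) ⇒ χ ≥ 3
  3-colouring: r0={p,s}  r1={c,r,t}  r2={h}
  χ = 3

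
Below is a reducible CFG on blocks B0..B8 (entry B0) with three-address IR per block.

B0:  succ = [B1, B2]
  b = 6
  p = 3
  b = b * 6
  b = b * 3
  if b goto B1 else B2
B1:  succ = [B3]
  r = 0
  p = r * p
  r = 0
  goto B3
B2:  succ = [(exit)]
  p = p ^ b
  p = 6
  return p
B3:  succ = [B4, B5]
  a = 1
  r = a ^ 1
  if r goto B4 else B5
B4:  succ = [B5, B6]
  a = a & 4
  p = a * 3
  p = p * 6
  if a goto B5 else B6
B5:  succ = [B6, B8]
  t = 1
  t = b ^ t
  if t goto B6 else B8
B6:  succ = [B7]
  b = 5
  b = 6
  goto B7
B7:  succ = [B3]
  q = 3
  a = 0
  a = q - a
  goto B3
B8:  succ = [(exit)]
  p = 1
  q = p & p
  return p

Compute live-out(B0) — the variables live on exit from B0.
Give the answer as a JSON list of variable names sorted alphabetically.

Per-block:
  B0: def={b,p} ue=∅
  B1: def={p,r} ue={p}
  B2: def={p} ue={b,p}
  B3: def={a,r} ue=∅
  B4: def={a,p} ue={a}
  B5: def={t} ue={b}
  B6: def={b} ue=∅
  B7: def={a,q} ue=∅
  B8: def={p,q} ue=∅

Live sets:
  B0: in=∅ out={b,p}
  B1: in={b,p} out={b}
  B2: in={b,p} out=∅
  B3: in={b} out={a,b}
  B4: in={a,b} out={b}
  B5: in={b} out=∅
  B6: in=∅ out={b}
  B7: in={b} out={b}
  B8: in=∅ out=∅

live-out(B0) = ["b", "p"]

Answer: ["b", "p"]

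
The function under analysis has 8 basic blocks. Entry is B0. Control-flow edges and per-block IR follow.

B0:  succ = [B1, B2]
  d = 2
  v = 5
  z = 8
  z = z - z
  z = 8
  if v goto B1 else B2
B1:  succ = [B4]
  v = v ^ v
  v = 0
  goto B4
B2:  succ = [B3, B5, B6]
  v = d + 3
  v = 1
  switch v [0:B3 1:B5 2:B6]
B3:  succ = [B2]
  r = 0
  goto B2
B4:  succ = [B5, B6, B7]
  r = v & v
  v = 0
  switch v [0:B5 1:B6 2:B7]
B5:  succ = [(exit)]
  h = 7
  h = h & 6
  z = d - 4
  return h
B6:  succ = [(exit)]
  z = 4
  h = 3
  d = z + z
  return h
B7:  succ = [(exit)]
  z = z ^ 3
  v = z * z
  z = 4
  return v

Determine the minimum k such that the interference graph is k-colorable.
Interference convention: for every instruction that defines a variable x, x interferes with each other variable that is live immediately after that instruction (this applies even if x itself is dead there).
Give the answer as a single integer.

def/use:
  B0 def {d,v,z} use ∅
  B1 def {v} use {v}
  B2 def {v} use {d}
  B3 def {r} use ∅
  B4 def {r,v} use {v}
  B5 def {h,z} use {d}
  B6 def {d,h,z} use ∅
  B7 def {v,z} use {z}

Backward fixpoint:
  B0: in=∅ out={d,v,z}
  B1: in={d,v,z} out={d,v,z}
  B2: in={d} out={d}
  B3: in={d} out={d}
  B4: in={d,v,z} out={d,z}
  B5: in={d} out=∅
  B6: in=∅ out=∅
  B7: in={z} out=∅

Conflict graph:
  d↔{h,r,v,z}
  h↔{d,z}
  r↔{d,z}
  v↔{d,z}
  z↔{d,h,r,v}

Colouring:
  {d,h,z} pairwise interfere (3-clique) ⇒ χ ≥ 3
  3-colouring: R0={d}  R1={z}  R2={h,r,v}
  χ = 3

Answer: 3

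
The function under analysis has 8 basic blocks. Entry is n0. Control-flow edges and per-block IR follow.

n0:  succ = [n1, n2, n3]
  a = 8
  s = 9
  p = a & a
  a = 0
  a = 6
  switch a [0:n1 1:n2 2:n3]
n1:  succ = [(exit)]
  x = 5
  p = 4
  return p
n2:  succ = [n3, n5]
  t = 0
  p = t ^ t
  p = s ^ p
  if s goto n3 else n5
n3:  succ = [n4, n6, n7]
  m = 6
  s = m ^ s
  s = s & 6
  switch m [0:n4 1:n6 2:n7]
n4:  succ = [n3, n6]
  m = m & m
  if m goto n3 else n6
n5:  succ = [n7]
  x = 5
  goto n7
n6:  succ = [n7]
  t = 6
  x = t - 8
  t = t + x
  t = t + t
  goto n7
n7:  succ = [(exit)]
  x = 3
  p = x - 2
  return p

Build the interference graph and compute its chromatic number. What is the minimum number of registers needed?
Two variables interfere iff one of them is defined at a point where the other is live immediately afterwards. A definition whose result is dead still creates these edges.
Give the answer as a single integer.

def/use:
  n0: def={a,p,s} ue=∅
  n1: def={p,x} ue=∅
  n2: def={p,t} ue={s}
  n3: def={m,s} ue={s}
  n4: def={m} ue={m}
  n5: def={x} ue=∅
  n6: def={t,x} ue=∅
  n7: def={p,x} ue=∅

Backward fixpoint:
  live n0: ∅→{s}
  live n1: ∅→∅
  live n2: {s}→{s}
  live n3: {s}→{m,s}
  live n4: {m,s}→{s}
  live n5: ∅→∅
  live n6: ∅→∅
  live n7: ∅→∅

Interfere edges:
  a: {s}
  m: {s}
  p: {s}
  s: {a,m,p,t}
  t: {s,x}
  x: {t}

Registers:
  clique {a,s} ⇒ need ≥ 2
  assign a→c1 m→c1 p→c1 s→c0 t→c1 x→c0 — no edge inside a register ⇒ χ ≤ 2
  χ = 2

Answer: 2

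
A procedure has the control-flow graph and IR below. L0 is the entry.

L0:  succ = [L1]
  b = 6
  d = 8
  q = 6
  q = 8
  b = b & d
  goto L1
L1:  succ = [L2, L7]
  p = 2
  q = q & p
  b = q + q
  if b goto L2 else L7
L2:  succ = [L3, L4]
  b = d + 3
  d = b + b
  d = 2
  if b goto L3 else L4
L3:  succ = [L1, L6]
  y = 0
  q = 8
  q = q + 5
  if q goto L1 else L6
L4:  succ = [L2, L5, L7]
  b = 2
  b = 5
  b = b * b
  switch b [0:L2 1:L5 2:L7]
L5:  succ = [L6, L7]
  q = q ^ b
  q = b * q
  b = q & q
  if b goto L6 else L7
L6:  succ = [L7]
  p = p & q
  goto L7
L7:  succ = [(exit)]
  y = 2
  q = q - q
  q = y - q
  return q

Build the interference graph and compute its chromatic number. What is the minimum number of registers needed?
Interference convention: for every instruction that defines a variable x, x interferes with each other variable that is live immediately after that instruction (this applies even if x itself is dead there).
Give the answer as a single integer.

def/use:
  L0: {b,d,q} / ∅
  L1: {b,p,q} / {q}
  L2: {b,d} / {d}
  L3: {q,y} / ∅
  L4: {b} / ∅
  L5: {b,q} / {b,q}
  L6: {p} / {p,q}
  L7: {q,y} / {q}

Liveness:
  L0 li=∅ lo={d,q}
  L1 li={d,q} lo={d,p,q}
  L2 li={d,p,q} lo={d,p,q}
  L3 li={d,p} lo={d,p,q}
  L4 li={d,p,q} lo={b,d,p,q}
  L5 li={b,p,q} lo={p,q}
  L6 li={p,q} lo={q}
  L7 li={q} lo=∅

Interfere edges:
  b — {d,p,q}
  d — {b,p,q,y}
  p — {b,d,q,y}
  q — {b,d,p,y}
  y — {d,p,q}

Chromatic number:
  {b,d,p,q} pairwise interfere (4-clique) ⇒ χ ≥ 4
  4-colouring: c0={d}  c1={p}  c2={q}  c3={b,y}
  χ = 4

Answer: 4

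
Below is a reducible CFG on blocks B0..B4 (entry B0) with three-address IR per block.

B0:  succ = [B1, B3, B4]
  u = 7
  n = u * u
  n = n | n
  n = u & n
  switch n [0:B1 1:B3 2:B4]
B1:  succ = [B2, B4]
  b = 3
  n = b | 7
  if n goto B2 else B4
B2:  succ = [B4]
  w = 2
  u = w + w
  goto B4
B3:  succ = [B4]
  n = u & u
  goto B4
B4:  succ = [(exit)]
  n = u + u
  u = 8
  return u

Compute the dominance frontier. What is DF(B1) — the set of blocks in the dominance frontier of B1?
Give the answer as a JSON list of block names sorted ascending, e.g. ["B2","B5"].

Answer: ["B4"]

Analysis:
idom tree: B1←B0 B2←B1 B3←B0 B4←B0
Join-block Dom:
  B4: preds {B0,B1,B2,B3}: {B0} ∩ {B0,B1} ∩ {B0,B1,B2} ∩ {B0,B3} = {B0}; idom=B0

DF walk-up:
  join B4 pred B0: · stop@B0
  join B4 pred B1: B1 stop@B0
  join B4 pred B2: B2→B1 stop@B0
  join B4 pred B3: B3 stop@B0
  B0 → ∅
  B1 → {B4}
  B2 → {B4}
  B3 → {B4}
  B4 → ∅

DF(B1) = ["B4"]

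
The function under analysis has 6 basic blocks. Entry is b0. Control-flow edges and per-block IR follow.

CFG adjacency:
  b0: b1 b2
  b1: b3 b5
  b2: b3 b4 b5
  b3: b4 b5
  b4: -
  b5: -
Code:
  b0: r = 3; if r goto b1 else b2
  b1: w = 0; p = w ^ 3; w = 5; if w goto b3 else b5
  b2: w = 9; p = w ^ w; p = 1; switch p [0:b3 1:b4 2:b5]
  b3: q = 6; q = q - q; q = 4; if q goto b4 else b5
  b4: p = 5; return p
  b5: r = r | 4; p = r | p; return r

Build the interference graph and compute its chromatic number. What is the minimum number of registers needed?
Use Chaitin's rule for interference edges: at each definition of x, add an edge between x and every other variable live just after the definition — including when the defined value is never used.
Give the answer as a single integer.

Block summaries:
  b0: {r} / ∅
  b1: {p,w} / ∅
  b2: {p,w} / ∅
  b3: {q} / ∅
  b4: {p} / ∅
  b5: {p,r} / {p,r}

Liveness:
  live b0: ∅→{r}
  live b1: {r}→{p,r}
  live b2: {r}→{p,r}
  live b3: {p,r}→{p,r}
  live b4: ∅→∅
  live b5: {p,r}→∅

Conflict graph:
  p: {q,r,w}
  q: {p,r}
  r: {p,q,w}
  w: {p,r}

Registers:
  lower bound: {p,q,r} mutually conflict ⇒ χ ≥ 3
  assign p→c0 q→c2 r→c1 w→c2 — no edge inside a register ⇒ χ ≤ 3
  χ = 3

Answer: 3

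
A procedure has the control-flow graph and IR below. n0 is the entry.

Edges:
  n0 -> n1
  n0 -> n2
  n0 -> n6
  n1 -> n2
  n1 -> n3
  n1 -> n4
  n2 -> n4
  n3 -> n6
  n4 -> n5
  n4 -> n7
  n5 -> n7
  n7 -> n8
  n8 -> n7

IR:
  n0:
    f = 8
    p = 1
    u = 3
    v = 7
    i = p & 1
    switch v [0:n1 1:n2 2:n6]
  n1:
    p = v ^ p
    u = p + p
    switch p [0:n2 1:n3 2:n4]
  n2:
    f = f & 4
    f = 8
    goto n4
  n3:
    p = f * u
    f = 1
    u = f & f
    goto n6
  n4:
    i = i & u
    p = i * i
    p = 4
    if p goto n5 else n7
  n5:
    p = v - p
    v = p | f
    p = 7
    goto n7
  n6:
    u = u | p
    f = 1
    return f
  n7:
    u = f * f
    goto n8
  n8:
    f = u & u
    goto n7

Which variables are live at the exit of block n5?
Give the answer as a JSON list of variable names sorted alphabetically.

Block summaries:
  n0: {f,i,p,u,v} / ∅
  n1: {p,u} / {p,v}
  n2: {f} / {f}
  n3: {f,p,u} / {f,u}
  n4: {i,p} / {i,u}
  n5: {p,v} / {f,p,v}
  n6: {f,u} / {p,u}
  n7: {u} / {f}
  n8: {f} / {u}

Liveness:
  live n0: ∅→{f,i,p,u,v}
  live n1: {f,i,p,v}→{f,i,u,v}
  live n2: {f,i,u,v}→{f,i,u,v}
  live n3: {f,u}→{p,u}
  live n4: {f,i,u,v}→{f,p,v}
  live n5: {f,p,v}→{f}
  live n6: {p,u}→∅
  live n7: {f}→{u}
  live n8: {u}→{f}

live-out(n5) = ["f"]

Answer: ["f"]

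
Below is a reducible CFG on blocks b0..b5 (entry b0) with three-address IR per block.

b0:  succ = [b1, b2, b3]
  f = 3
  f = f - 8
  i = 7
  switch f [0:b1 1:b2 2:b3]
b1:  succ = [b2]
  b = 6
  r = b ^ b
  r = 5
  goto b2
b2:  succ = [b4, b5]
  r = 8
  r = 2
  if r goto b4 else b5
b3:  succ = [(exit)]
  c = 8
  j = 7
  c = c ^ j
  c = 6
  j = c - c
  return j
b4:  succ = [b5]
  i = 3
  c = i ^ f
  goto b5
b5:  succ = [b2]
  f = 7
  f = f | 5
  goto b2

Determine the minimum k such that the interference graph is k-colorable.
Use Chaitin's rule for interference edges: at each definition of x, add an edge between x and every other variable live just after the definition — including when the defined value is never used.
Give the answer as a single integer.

Answer: 2

Derivation:
Block summaries:
  b0: def={f,i} ue=∅
  b1: def={b,r} ue=∅
  b2: def={r} ue=∅
  b3: def={c,j} ue=∅
  b4: def={c,i} ue={f}
  b5: def={f} ue=∅

Liveness:
  b0 li=∅ lo={f}
  b1 li={f} lo={f}
  b2 li={f} lo={f}
  b3 li=∅ lo=∅
  b4 li={f} lo=∅
  b5 li=∅ lo={f}

Interfere edges:
  b — {f}
  c — {j}
  f — {b,i,r}
  i — {f}
  j — {c}
  r — {f}

Registers:
  clique {b,f} ⇒ need ≥ 2
  2-colouring: R0={c,f}  R1={b,i,j,r}
  χ = 2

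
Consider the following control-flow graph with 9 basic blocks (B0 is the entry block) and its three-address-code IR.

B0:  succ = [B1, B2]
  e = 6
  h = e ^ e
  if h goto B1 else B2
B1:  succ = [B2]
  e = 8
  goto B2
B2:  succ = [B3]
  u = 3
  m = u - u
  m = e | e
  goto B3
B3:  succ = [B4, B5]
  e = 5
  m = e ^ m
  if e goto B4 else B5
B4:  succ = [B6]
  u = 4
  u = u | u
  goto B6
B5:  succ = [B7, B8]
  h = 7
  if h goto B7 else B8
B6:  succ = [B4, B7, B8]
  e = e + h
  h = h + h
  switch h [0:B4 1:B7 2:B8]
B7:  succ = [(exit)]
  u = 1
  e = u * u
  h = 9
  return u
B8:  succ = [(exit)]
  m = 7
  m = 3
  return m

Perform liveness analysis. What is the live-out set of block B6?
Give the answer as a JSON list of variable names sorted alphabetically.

Answer: ["e", "h"]

Derivation:
def/use:
  B0: {e,h} / ∅
  B1: {e} / ∅
  B2: {m,u} / {e}
  B3: {e,m} / {m}
  B4: {u} / ∅
  B5: {h} / ∅
  B6: {e,h} / {e,h}
  B7: {e,h,u} / ∅
  B8: {m} / ∅

Backward fixpoint:
  live B0: ∅→{e,h}
  live B1: {h}→{e,h}
  live B2: {e,h}→{h,m}
  live B3: {h,m}→{e,h}
  live B4: {e,h}→{e,h}
  live B5: ∅→∅
  live B6: {e,h}→{e,h}
  live B7: ∅→∅
  live B8: ∅→∅

live-out(B6) = ["e", "h"]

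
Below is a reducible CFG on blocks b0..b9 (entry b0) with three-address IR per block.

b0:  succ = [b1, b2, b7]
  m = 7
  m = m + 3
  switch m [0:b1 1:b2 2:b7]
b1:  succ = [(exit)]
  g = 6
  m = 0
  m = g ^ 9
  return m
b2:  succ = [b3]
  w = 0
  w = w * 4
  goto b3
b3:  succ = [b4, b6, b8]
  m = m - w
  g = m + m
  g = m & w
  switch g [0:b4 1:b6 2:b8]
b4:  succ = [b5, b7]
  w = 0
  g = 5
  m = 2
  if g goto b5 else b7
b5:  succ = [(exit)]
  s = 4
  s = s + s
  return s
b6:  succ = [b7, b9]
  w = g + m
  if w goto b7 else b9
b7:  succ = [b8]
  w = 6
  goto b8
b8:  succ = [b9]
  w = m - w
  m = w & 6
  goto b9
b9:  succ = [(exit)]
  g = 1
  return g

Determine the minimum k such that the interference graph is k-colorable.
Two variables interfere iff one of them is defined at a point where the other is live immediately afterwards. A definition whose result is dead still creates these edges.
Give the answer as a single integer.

Answer: 3

Analysis:
Per-block:
  b0: {m} / ∅
  b1: {g,m} / ∅
  b2: {w} / ∅
  b3: {g,m} / {m,w}
  b4: {g,m,w} / ∅
  b5: {s} / ∅
  b6: {w} / {g,m}
  b7: {w} / ∅
  b8: {m,w} / {m,w}
  b9: {g} / ∅

Liveness:
  b0 li=∅ lo={m}
  b1 li=∅ lo=∅
  b2 li={m} lo={m,w}
  b3 li={m,w} lo={g,m,w}
  b4 li=∅ lo={m}
  b5 li=∅ lo=∅
  b6 li={g,m} lo={m}
  b7 li={m} lo={m,w}
  b8 li={m,w} lo=∅
  b9 li=∅ lo=∅

Interfere edges:
  g — {m,w}
  m — {g,w}
  s — ∅
  w — {g,m}

Chromatic number:
  {g,m,w} pairwise interfere (3-clique) ⇒ χ ≥ 3
  assign g→R0 m→R1 s→R0 w→R2 — no edge inside a register ⇒ χ ≤ 3
  χ = 3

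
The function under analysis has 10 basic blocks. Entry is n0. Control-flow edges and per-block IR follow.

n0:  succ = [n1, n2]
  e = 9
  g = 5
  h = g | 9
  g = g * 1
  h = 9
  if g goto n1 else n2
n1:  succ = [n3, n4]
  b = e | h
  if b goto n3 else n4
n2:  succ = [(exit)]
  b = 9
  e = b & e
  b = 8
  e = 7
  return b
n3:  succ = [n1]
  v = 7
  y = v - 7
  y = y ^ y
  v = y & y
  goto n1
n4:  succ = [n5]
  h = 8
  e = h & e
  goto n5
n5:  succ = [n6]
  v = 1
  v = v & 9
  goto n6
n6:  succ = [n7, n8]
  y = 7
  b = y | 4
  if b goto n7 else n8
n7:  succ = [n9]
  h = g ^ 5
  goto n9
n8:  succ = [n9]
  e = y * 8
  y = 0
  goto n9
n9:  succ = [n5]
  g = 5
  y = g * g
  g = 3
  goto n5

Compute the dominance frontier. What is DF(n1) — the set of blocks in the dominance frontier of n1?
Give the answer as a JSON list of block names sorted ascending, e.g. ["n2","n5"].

idom tree: n1←n0 n2←n0 n3←n1 n4←n1 n5←n4 n6←n5 n7←n6 n8←n6 n9←n6
Dom at joins:
  n1: preds {n0,n3}: {n0} ∩ {n0,n1,n3} = {n0}; idom=n0
  n5: preds {n4,n9}: {n0,n1,n4} ∩ {n0,n1,n4,n5,n6,n9} = {n0,n1,n4}; idom=n4
  n9: preds {n7,n8}: {n0,n1,n4,n5,n6,n7} ∩ {n0,n1,n4,n5,n6,n8} = {n0,n1,n4,n5,n6}; idom=n6

Frontier:
  join n1 pred n0: · stop@n0
  join n1 pred n3: n3→n1 stop@n0
  join n5 pred n4: · stop@n4
  join n5 pred n9: n9→n6→n5 stop@n4
  join n9 pred n7: n7 stop@n6
  join n9 pred n8: n8 stop@n6
  n0 → ∅
  n1 → {n1}
  n2 → ∅
  n3 → {n1}
  n4 → ∅
  n5 → {n5}
  n6 → {n5}
  n7 → {n9}
  n8 → {n9}
  n9 → {n5}

DF(n1) = ["n1"]

Answer: ["n1"]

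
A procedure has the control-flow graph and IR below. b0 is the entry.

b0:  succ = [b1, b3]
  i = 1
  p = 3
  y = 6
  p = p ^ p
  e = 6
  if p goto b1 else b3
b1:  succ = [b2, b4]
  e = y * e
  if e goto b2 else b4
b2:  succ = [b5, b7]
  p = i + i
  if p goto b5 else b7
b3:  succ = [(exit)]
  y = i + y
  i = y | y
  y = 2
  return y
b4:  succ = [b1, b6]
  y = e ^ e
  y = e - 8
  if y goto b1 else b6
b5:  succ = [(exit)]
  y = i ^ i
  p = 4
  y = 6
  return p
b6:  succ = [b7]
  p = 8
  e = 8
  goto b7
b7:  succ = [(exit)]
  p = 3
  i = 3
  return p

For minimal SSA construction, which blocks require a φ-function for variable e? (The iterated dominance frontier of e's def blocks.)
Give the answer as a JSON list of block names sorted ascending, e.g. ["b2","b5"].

Answer: ["b1", "b7"]

Working:
idom tree: b1←b0 b2←b1 b3←b0 b4←b1 b5←b2 b6←b4 b7←b1
Dom∩ at merges:
  b1: preds {b0,b4}: {b0} ∩ {b0,b1,b4} = {b0}; idom=b0
  b7: preds {b2,b6}: {b0,b1,b2} ∩ {b0,b1,b4,b6} = {b0,b1}; idom=b1

Frontier:
  b1←b0: walk · to b0
  b1←b4: walk b4→b1 to b0
  b7←b2: walk b2 to b1
  b7←b6: walk b6→b4 to b1
  b0: DF=∅
  b1: DF={b1}
  b2: DF={b7}
  b3: DF=∅
  b4: DF={b1,b7}
  b5: DF=∅
  b6: DF={b7}
  b7: DF=∅

φ for e: defs {b0,b1,b6}
  DF⁺ = {b1,b7}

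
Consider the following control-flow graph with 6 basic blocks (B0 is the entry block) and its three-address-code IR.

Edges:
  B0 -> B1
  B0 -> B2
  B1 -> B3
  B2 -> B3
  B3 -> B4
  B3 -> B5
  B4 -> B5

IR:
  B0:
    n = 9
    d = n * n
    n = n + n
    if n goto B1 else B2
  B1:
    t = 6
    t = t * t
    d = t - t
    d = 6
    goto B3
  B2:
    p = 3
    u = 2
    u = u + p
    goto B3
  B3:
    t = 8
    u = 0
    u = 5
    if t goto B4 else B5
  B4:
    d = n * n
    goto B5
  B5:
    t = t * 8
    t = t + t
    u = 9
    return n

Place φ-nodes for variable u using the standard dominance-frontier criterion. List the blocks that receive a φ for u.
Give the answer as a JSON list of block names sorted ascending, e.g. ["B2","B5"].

Answer: ["B3"]

Analysis:
idom tree: B1←B0 B2←B0 B3←B0 B4←B3 B5←B3
Dom at joins:
  B3: preds {B1,B2}: {B0,B1} ∩ {B0,B2} = {B0}; idom=B0
  B5: preds {B3,B4}: {B0,B3} ∩ {B0,B3,B4} = {B0,B3}; idom=B3

Frontier:
  B3←B1: walk B1 to B0
  B3←B2: walk B2 to B0
  B5←B3: walk · to B3
  B5←B4: walk B4 to B3
  B0 → ∅
  B1 → {B3}
  B2 → {B3}
  B3 → ∅
  B4 → {B5}
  B5 → ∅

φ for u: defs {B2,B3,B5}
  DF⁺ = {B3}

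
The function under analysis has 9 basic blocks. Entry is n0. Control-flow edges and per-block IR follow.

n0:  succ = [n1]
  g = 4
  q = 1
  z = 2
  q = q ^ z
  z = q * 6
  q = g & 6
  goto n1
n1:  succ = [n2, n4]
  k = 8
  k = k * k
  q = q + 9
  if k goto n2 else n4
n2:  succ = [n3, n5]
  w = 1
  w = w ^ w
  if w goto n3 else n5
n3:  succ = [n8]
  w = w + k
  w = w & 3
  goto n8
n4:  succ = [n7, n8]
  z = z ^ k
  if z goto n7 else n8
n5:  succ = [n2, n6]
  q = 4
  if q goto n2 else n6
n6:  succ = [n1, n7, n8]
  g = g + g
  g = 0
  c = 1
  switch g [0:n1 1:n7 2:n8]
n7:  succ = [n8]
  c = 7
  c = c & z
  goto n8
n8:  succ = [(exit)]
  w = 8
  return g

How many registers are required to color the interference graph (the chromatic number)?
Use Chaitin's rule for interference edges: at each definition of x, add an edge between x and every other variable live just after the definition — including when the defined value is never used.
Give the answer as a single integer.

Answer: 4

Working:
Block summaries:
  n0: {g,q,z} / ∅
  n1: {k,q} / {q}
  n2: {w} / ∅
  n3: {w} / {k,w}
  n4: {z} / {k,z}
  n5: {q} / ∅
  n6: {c,g} / {g}
  n7: {c} / {z}
  n8: {w} / {g}

Liveness:
  n0: in=∅ out={g,q,z}
  n1: in={g,q,z} out={g,k,z}
  n2: in={g,k,z} out={g,k,w,z}
  n3: in={g,k,w} out={g}
  n4: in={g,k,z} out={g,z}
  n5: in={g,k,z} out={g,k,q,z}
  n6: in={g,q,z} out={g,q,z}
  n7: in={g,z} out={g}
  n8: in={g} out=∅

Interfere edges:
  c — {g,q,z}
  g — {c,k,q,w,z}
  k — {g,q,w,z}
  q — {c,g,k,z}
  w — {g,k,z}
  z — {c,g,k,q,w}

Chromatic number:
  {c,g,q,z} pairwise interfere (4-clique) ⇒ χ ≥ 4
  4-colouring: R0={g}  R1={z}  R2={c,k}  R3={q,w}
  χ = 4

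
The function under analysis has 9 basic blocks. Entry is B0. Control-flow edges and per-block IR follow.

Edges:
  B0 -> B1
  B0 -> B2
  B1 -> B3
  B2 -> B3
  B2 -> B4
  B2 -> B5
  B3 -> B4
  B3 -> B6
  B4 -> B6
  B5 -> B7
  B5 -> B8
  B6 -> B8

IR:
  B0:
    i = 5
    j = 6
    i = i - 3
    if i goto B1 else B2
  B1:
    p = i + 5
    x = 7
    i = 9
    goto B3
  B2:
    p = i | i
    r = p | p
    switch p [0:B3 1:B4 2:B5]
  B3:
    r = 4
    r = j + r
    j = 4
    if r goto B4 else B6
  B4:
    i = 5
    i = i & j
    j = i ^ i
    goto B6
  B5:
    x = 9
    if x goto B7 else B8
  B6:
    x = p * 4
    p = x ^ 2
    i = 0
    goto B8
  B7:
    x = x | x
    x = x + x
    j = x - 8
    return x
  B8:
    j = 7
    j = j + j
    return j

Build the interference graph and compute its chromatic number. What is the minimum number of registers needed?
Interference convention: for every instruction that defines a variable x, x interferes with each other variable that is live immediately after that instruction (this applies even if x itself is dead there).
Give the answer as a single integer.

Answer: 3

Working:
def/use:
  B0: def={i,j} ue=∅
  B1: def={i,p,x} ue={i}
  B2: def={p,r} ue={i}
  B3: def={j,r} ue={j}
  B4: def={i,j} ue={j}
  B5: def={x} ue=∅
  B6: def={i,p,x} ue={p}
  B7: def={j,x} ue={x}
  B8: def={j} ue=∅

Liveness:
  live B0: ∅→{i,j}
  live B1: {i,j}→{j,p}
  live B2: {i,j}→{j,p}
  live B3: {j,p}→{j,p}
  live B4: {j,p}→{p}
  live B5: ∅→{x}
  live B6: {p}→∅
  live B7: {x}→∅
  live B8: ∅→∅

Interfere edges:
  i: {j,p}
  j: {i,p,r,x}
  p: {i,j,r,x}
  r: {j,p}
  x: {j,p}

Chromatic number:
  clique {i,j,p} ⇒ need ≥ 3
  3-colouring: r0={j}  r1={p}  r2={i,r,x}
  χ = 3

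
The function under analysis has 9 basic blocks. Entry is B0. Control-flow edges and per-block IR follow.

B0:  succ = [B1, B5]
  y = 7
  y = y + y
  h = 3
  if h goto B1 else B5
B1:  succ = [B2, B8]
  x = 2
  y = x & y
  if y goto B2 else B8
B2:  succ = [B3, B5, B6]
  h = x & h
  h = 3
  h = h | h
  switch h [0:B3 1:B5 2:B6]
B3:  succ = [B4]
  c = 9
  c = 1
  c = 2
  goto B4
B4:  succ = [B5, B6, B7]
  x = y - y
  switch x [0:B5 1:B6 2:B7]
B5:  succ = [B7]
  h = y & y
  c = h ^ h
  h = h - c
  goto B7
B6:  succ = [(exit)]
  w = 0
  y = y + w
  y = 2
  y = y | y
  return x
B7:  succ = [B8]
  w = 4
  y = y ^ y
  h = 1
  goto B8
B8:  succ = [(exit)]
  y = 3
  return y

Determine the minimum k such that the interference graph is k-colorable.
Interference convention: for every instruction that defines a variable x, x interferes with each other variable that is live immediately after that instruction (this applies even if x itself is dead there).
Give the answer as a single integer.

Block summaries:
  B0: {h,y} / ∅
  B1: {x,y} / {y}
  B2: {h} / {h,x}
  B3: {c} / ∅
  B4: {x} / {y}
  B5: {c,h} / {y}
  B6: {w,y} / {x,y}
  B7: {h,w,y} / {y}
  B8: {y} / ∅

Live sets:
  live B0: ∅→{h,y}
  live B1: {h,y}→{h,x,y}
  live B2: {h,x,y}→{x,y}
  live B3: {y}→{y}
  live B4: {y}→{x,y}
  live B5: {y}→{y}
  live B6: {x,y}→∅
  live B7: {y}→∅
  live B8: ∅→∅

Interfere edges:
  c: {h,y}
  h: {c,x,y}
  w: {x,y}
  x: {h,w,y}
  y: {c,h,w,x}

Registers:
  lower bound: {c,h,y} mutually conflict ⇒ χ ≥ 3
  assign c→c2 h→c1 w→c1 x→c2 y→c0 — no edge inside a register ⇒ χ ≤ 3
  χ = 3

Answer: 3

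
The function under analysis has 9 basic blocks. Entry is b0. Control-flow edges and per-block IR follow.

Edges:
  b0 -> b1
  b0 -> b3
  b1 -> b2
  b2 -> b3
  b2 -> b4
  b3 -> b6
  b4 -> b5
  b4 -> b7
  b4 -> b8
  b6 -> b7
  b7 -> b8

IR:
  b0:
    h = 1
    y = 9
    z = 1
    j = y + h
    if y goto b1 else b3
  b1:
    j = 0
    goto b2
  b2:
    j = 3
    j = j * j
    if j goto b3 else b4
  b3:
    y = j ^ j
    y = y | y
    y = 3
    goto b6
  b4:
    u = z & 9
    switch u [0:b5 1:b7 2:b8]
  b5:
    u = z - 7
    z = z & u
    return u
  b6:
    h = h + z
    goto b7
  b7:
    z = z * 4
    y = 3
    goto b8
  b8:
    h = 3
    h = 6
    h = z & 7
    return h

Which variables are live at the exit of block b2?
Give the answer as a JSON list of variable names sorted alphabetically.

Per-block:
  b0 def {h,j,y,z} use ∅
  b1 def {j} use ∅
  b2 def {j} use ∅
  b3 def {y} use {j}
  b4 def {u} use {z}
  b5 def {u,z} use {z}
  b6 def {h} use {h,z}
  b7 def {y,z} use {z}
  b8 def {h} use {z}

Live sets:
  b0: in=∅ out={h,j,z}
  b1: in={h,z} out={h,z}
  b2: in={h,z} out={h,j,z}
  b3: in={h,j,z} out={h,z}
  b4: in={z} out={z}
  b5: in={z} out=∅
  b6: in={h,z} out={z}
  b7: in={z} out={z}
  b8: in={z} out=∅

live-out(b2) = ["h", "j", "z"]

Answer: ["h", "j", "z"]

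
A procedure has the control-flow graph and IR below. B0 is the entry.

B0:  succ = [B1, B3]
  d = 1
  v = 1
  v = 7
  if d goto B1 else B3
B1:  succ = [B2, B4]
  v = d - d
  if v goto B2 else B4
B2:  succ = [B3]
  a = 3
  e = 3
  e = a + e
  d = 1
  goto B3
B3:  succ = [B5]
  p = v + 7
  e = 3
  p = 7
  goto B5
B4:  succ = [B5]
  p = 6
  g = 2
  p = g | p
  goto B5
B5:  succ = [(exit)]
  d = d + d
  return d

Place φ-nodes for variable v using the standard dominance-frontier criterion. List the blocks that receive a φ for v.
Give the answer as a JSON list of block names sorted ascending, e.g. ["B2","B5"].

Answer: ["B3", "B5"]

Working:
idom tree: B1←B0 B2←B1 B3←B0 B4←B1 B5←B0
Dom at joins:
  B3: preds {B0,B2}: {B0} ∩ {B0,B1,B2} = {B0}; idom=B0
  B5: preds {B3,B4}: {B0,B3} ∩ {B0,B1,B4} = {B0}; idom=B0

Frontier:
  join B3 pred B0: · stop@B0
  join B3 pred B2: B2→B1 stop@B0
  join B5 pred B3: B3 stop@B0
  join B5 pred B4: B4→B1 stop@B0
  DF(B0)=∅
  DF(B1)={B3,B5}
  DF(B2)={B3}
  DF(B3)={B5}
  DF(B4)={B5}
  DF(B5)=∅

φ for v: defs {B0,B1}
  DF⁺ = {B3,B5}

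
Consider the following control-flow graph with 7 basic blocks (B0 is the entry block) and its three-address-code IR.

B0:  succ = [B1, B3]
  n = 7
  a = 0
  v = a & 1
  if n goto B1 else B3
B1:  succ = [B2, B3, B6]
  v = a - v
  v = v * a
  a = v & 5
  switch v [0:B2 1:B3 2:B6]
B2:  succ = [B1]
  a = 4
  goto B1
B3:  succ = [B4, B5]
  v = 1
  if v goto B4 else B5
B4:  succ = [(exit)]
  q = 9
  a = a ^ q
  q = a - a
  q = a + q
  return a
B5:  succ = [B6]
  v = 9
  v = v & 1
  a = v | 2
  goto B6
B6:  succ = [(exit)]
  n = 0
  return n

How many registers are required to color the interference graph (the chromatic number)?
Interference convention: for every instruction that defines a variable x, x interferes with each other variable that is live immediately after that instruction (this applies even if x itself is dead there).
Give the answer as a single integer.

def/use:
  B0 def {a,n,v} use ∅
  B1 def {a,v} use {a,v}
  B2 def {a} use ∅
  B3 def {v} use ∅
  B4 def {a,q} use {a}
  B5 def {a,v} use ∅
  B6 def {n} use ∅

Liveness:
  B0: in=∅ out={a,v}
  B1: in={a,v} out={a,v}
  B2: in={v} out={a,v}
  B3: in={a} out={a}
  B4: in={a} out=∅
  B5: in=∅ out=∅
  B6: in=∅ out=∅

Interfere edges:
  a↔{n,q,v}
  n↔{a,v}
  q↔{a}
  v↔{a,n}

Chromatic number:
  lower bound: {a,n,v} mutually conflict ⇒ χ ≥ 3
  assign a→r0 n→r1 q→r1 v→r2 — no edge inside a register ⇒ χ ≤ 3
  χ = 3

Answer: 3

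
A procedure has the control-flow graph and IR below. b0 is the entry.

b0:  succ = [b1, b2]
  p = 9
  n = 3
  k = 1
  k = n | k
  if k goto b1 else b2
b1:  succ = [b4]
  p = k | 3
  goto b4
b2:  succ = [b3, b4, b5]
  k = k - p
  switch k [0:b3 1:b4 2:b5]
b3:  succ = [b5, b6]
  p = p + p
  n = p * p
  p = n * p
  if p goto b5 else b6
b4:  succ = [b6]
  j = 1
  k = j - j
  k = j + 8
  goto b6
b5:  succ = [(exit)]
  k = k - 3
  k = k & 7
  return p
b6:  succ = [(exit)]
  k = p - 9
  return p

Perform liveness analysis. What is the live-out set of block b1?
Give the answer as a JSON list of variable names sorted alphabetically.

Answer: ["p"]

Working:
def/use:
  b0: def={k,n,p} ue=∅
  b1: def={p} ue={k}
  b2: def={k} ue={k,p}
  b3: def={n,p} ue={p}
  b4: def={j,k} ue=∅
  b5: def={k} ue={k,p}
  b6: def={k} ue={p}

Liveness:
  live b0: ∅→{k,p}
  live b1: {k}→{p}
  live b2: {k,p}→{k,p}
  live b3: {k,p}→{k,p}
  live b4: {p}→{p}
  live b5: {k,p}→∅
  live b6: {p}→∅

live-out(b1) = ["p"]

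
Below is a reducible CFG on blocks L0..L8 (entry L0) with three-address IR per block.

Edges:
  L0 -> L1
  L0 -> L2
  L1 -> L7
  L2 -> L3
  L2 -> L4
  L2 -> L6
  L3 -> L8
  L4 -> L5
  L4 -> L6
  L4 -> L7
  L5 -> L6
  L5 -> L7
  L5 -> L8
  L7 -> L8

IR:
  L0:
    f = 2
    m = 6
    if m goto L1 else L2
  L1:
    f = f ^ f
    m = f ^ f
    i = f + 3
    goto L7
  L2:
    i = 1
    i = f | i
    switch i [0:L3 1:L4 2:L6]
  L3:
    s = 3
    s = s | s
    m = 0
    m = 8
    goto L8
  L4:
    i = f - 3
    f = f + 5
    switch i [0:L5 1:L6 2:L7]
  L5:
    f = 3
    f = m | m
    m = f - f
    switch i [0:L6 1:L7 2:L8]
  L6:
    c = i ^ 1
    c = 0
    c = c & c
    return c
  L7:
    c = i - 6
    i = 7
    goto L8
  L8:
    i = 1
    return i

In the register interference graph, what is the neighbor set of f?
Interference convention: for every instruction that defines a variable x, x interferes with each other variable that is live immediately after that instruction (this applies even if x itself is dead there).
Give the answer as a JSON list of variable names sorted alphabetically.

Per-block:
  L0: def={f,m} ue=∅
  L1: def={f,i,m} ue={f}
  L2: def={i} ue={f}
  L3: def={m,s} ue=∅
  L4: def={f,i} ue={f}
  L5: def={f,m} ue={i,m}
  L6: def={c} ue={i}
  L7: def={c,i} ue={i}
  L8: def={i} ue=∅

Live sets:
  live L0: ∅→{f,m}
  live L1: {f}→{i}
  live L2: {f,m}→{f,i,m}
  live L3: ∅→∅
  live L4: {f,m}→{i,m}
  live L5: {i,m}→{i}
  live L6: {i}→∅
  live L7: {i}→∅
  live L8: ∅→∅

Interfere edges:
  c: ∅
  f: {i,m}
  i: {f,m}
  m: {f,i}
  s: ∅

N(f) = ["i", "m"]

Answer: ["i", "m"]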